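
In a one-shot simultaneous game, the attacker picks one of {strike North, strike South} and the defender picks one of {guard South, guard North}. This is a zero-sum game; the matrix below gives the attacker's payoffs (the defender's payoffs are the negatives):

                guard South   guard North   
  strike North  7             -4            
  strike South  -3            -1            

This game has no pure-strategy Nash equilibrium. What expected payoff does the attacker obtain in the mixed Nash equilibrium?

-19/13

In a mixed equilibrium the attacker is indifferent between strike North and strike South; this condition fixes q.
  the attacker's expected payoff from strike North: q·7 + (1−q)·(-4) = 11q - 4
  the attacker's expected payoff from strike South: q·(-3) + (1−q)·(-1) = -2q - 1
  11q - 4 = -2q - 1  ⇒  13q = 3  ⇒  q = 3/13.
At equilibrium the attacker is indifferent across rows, so the attacker's payoff equals the payoff from strike North: (3/13)·7 + (10/13)·(-4) = -19/13.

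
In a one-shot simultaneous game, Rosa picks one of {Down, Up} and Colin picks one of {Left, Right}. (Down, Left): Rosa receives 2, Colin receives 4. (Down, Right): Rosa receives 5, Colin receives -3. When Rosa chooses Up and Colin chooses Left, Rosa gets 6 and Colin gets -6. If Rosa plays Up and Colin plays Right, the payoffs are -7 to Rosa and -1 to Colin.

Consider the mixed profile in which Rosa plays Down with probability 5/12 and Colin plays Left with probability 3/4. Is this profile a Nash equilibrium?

Check Colin's indifference given Rosa's mix p = 5/12:
  payoff from Left = -11/6; payoff from Right = -11/6 — equal.
Check Rosa's indifference given Colin's mix q = 3/4:
  payoff from Down = 11/4; payoff from Up = 11/4 — equal.
Both players are indifferent, so neither can profitably deviate.

Yes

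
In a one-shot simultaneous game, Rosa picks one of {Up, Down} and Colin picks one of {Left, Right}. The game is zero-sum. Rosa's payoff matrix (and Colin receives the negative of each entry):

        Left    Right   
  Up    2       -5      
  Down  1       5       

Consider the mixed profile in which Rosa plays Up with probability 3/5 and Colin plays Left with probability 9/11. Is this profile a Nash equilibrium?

No

Given Rosa's mix p = 3/5, Colin's payoff from Left is -8/5 but from Right is 1. Colin strictly prefers Right, so Colin would not mix.
So the proposed profile is not a Nash equilibrium.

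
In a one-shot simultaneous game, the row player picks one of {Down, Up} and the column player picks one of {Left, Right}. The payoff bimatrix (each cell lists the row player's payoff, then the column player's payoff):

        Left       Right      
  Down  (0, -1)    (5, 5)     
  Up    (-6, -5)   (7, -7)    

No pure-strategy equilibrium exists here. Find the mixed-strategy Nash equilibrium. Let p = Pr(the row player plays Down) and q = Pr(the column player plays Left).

For the column player to be willing to mix, the column player must be indifferent between Left and Right, which pins down the row player's mix.
  the column player's expected payoff from Left: p·(-1) + (1−p)·(-5) = 4p - 5
  the column player's expected payoff from Right: p·5 + (1−p)·(-7) = 12p - 7
  4p - 5 = 12p - 7  ⇒  -8p = -2  ⇒  p = 1/4.
For the row player to be willing to mix, the row player must be indifferent between Down and Up, which pins down the column player's mix.
  the row player's payoff from Down: q·0 + (1−q)·5 = -5q + 5
  the row player's payoff from Up: q·(-6) + (1−q)·7 = -13q + 7
  -5q + 5 = -13q + 7  ⇒  8q = 2  ⇒  q = 1/4.

p = 1/4, q = 1/4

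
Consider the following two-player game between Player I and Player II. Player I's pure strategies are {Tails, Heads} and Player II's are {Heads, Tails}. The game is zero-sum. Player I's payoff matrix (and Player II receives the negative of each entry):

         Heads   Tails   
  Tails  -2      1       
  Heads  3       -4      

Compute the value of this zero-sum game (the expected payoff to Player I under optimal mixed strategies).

v = -1/2

Set Player I's expected payoff from Tails equal to that from Heads:
  Player I's expected payoff from Tails: q·(-2) + (1−q)·1 = -3q + 1
  Player I's expected payoff from Heads: q·3 + (1−q)·(-4) = 7q - 4
  -3q + 1 = 7q - 4  ⇒  -10q = -5  ⇒  q = 1/2.
The value is Player I's expected payoff against this mix (using Tails): (1/2)·(-2) + (1/2)·1 = -1/2.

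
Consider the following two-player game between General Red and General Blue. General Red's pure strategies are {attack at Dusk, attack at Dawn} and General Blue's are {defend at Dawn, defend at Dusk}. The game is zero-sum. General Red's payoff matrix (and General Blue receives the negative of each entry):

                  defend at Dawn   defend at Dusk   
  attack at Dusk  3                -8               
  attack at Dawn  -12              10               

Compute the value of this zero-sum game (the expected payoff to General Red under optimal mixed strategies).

In a mixed equilibrium General Red is indifferent between attack at Dusk and attack at Dawn; this condition fixes q.
  General Red's payoff from attack at Dusk: q·3 + (1−q)·(-8) = 11q - 8
  General Red's payoff from attack at Dawn: q·(-12) + (1−q)·10 = -22q + 10
  11q - 8 = -22q + 10  ⇒  33q = 18  ⇒  q = 6/11.
The value is General Red's expected payoff against this mix (using attack at Dusk): (6/11)·3 + (5/11)·(-8) = -2.

v = -2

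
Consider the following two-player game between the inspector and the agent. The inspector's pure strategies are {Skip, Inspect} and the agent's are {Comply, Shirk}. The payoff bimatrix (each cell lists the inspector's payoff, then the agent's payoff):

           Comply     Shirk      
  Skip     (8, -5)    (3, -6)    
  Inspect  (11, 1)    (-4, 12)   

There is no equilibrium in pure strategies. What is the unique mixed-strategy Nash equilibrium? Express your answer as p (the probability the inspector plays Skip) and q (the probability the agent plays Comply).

Set the agent's expected payoff from Comply equal to that from Shirk:
  the agent's payoff from Comply: p·(-5) + (1−p)·1 = -6p + 1
  the agent's payoff from Shirk: p·(-6) + (1−p)·12 = -18p + 12
  -6p + 1 = -18p + 12  ⇒  12p = 11  ⇒  p = 11/12.
For the inspector to be willing to mix, the inspector must be indifferent between Skip and Inspect, which pins down the agent's mix.
  the inspector's payoff from Skip: q·8 + (1−q)·3 = 5q + 3
  the inspector's payoff from Inspect: q·11 + (1−q)·(-4) = 15q - 4
  5q + 3 = 15q - 4  ⇒  -10q = -7  ⇒  q = 7/10.

p = 11/12, q = 7/10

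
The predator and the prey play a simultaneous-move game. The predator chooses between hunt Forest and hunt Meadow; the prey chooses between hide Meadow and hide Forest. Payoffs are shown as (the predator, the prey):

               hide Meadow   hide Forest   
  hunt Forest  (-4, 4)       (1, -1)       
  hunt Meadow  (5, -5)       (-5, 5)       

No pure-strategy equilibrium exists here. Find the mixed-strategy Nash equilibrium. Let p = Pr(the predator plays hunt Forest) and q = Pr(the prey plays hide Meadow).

The predator's mix must leave the prey indifferent between hide Meadow and hide Forest.
  the prey's expected payoff from hide Meadow: p·4 + (1−p)·(-5) = 9p - 5
  the prey's expected payoff from hide Forest: p·(-1) + (1−p)·5 = -6p + 5
  9p - 5 = -6p + 5  ⇒  15p = 10  ⇒  p = 2/3.
The prey's mix must leave the predator indifferent between hunt Forest and hunt Meadow.
  the predator's payoff from hunt Forest: q·(-4) + (1−q)·1 = -5q + 1
  the predator's payoff from hunt Meadow: q·5 + (1−q)·(-5) = 10q - 5
  -5q + 1 = 10q - 5  ⇒  -15q = -6  ⇒  q = 2/5.

p = 2/3, q = 2/5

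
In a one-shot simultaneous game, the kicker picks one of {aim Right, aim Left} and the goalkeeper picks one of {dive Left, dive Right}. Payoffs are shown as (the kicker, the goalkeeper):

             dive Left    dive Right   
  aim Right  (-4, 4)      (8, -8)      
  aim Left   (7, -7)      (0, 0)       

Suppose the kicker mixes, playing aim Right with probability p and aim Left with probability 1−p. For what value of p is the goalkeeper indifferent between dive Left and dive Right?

p = 7/19

Set the goalkeeper's expected payoff from dive Left equal to that from dive Right:
  the goalkeeper's expected payoff from dive Left: p·4 + (1−p)·(-7) = 11p - 7
  the goalkeeper's expected payoff from dive Right: p·(-8) + (1−p)·0 = -8p
  11p - 7 = -8p  ⇒  19p = 7  ⇒  p = 7/19.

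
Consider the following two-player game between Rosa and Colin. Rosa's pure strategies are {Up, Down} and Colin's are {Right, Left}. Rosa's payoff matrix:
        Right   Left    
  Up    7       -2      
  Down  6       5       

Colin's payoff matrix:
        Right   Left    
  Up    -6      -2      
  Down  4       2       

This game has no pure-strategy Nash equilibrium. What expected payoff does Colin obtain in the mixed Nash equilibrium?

For Colin to be willing to mix, Colin must be indifferent between Right and Left, which pins down Rosa's mix.
  Colin's payoff from Right: p·(-6) + (1−p)·4 = -10p + 4
  Colin's payoff from Left: p·(-2) + (1−p)·2 = -4p + 2
  -10p + 4 = -4p + 2  ⇒  -6p = -2  ⇒  p = 1/3.
At equilibrium Colin is indifferent across columns, so Colin's payoff equals the payoff from Right: (1/3)·(-6) + (2/3)·4 = 2/3.

2/3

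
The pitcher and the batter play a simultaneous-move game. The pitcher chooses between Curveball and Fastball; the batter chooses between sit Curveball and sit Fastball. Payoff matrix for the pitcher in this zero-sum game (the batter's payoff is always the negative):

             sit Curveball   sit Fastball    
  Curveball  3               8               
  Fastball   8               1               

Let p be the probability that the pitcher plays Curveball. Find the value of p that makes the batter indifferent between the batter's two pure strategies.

p = 7/12

Set the batter's expected payoff from sit Curveball equal to that from sit Fastball:
  the batter's expected payoff from sit Curveball: p·(-3) + (1−p)·(-8) = 5p - 8
  the batter's expected payoff from sit Fastball: p·(-8) + (1−p)·(-1) = -7p - 1
  5p - 8 = -7p - 1  ⇒  12p = 7  ⇒  p = 7/12.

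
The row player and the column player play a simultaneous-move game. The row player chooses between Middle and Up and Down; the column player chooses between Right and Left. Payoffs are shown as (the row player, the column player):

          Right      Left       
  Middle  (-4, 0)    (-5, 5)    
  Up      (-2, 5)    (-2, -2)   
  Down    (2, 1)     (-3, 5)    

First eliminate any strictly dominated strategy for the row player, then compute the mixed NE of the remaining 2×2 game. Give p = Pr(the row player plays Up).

The row player's strategy Middle is strictly dominated by Up: -2 > -4 and -2 > -5. Eliminate Middle.
The row player's mix must leave the column player indifferent between Right and Left.
  the column player's expected payoff from Right: p·5 + (1−p)·1 = 4p + 1
  the column player's expected payoff from Left: p·(-2) + (1−p)·5 = -7p + 5
  4p + 1 = -7p + 5  ⇒  11p = 4  ⇒  p = 4/11.

p = 4/11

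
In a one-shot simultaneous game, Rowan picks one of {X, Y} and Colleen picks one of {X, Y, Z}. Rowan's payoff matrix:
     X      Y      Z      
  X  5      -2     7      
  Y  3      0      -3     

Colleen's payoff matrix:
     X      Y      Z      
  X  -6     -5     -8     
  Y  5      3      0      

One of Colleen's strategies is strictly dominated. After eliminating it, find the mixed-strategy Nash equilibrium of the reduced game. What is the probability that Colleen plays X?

Colleen's strategy Z is strictly dominated by Y: -5 > -8 and 3 > 0. Eliminate Z.
In a mixed equilibrium Rowan is indifferent between X and Y; this condition fixes q.
  Rowan's payoff from X: q·5 + (1−q)·(-2) = 7q - 2
  Rowan's payoff from Y: q·3 + (1−q)·0 = 3q
  7q - 2 = 3q  ⇒  4q = 2  ⇒  q = 1/2.

q = 1/2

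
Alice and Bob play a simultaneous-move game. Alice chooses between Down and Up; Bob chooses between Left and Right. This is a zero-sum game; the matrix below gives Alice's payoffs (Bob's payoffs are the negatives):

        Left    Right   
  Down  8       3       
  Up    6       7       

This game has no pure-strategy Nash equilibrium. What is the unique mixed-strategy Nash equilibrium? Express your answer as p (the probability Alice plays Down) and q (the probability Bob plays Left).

p = 1/6, q = 2/3

Bob's indifference between Left and Right determines Alice's mixing probability p:
  Bob's payoff from Left: p·(-8) + (1−p)·(-6) = -2p - 6
  Bob's payoff from Right: p·(-3) + (1−p)·(-7) = 4p - 7
  -2p - 6 = 4p - 7  ⇒  -6p = -1  ⇒  p = 1/6.
Bob's mix must leave Alice indifferent between Down and Up.
  Alice's expected payoff from Down: q·8 + (1−q)·3 = 5q + 3
  Alice's expected payoff from Up: q·6 + (1−q)·7 = -q + 7
  5q + 3 = -q + 7  ⇒  6q = 4  ⇒  q = 2/3.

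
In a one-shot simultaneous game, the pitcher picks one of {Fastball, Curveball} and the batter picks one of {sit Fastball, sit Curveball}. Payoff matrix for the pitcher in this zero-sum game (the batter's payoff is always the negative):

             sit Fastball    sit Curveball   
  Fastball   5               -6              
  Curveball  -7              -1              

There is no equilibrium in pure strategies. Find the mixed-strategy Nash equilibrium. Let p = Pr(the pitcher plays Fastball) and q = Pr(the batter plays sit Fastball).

In a mixed equilibrium the batter is indifferent between sit Fastball and sit Curveball; this condition fixes p.
  the batter's expected payoff from sit Fastball: p·(-5) + (1−p)·7 = -12p + 7
  the batter's expected payoff from sit Curveball: p·6 + (1−p)·1 = 5p + 1
  -12p + 7 = 5p + 1  ⇒  -17p = -6  ⇒  p = 6/17.
The pitcher's indifference between Fastball and Curveball determines the batter's mixing probability q:
  the pitcher's payoff from Fastball: q·5 + (1−q)·(-6) = 11q - 6
  the pitcher's payoff from Curveball: q·(-7) + (1−q)·(-1) = -6q - 1
  11q - 6 = -6q - 1  ⇒  17q = 5  ⇒  q = 5/17.

p = 6/17, q = 5/17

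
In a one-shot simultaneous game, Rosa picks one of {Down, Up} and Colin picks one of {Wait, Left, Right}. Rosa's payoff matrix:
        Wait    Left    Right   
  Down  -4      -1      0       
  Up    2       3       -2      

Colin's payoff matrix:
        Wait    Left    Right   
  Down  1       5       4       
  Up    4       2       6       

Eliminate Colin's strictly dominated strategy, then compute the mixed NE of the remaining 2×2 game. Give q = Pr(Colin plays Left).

Colin's strategy Wait is strictly dominated by Right: 4 > 1 and 6 > 4. Eliminate Wait.
Rosa's indifference between Down and Up determines Colin's mixing probability q:
  Rosa's payoff to Down: q·(-1) + (1−q)·0 = -q
  Rosa's payoff to Up: q·3 + (1−q)·(-2) = 5q - 2
  -q = 5q - 2  ⇒  -6q = -2  ⇒  q = 1/3.

q = 1/3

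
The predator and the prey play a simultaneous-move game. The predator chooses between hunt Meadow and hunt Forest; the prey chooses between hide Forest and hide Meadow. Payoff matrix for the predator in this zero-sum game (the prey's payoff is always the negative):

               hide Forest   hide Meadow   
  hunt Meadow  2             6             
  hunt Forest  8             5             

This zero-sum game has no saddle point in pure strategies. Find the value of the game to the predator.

Set the predator's expected payoff from hunt Meadow equal to that from hunt Forest:
  the predator's payoff to hunt Meadow: q·2 + (1−q)·6 = -4q + 6
  the predator's payoff to hunt Forest: q·8 + (1−q)·5 = 3q + 5
  -4q + 6 = 3q + 5  ⇒  -7q = -1  ⇒  q = 1/7.
The value is the predator's expected payoff against this mix (using hunt Meadow): (1/7)·2 + (6/7)·6 = 38/7.

v = 38/7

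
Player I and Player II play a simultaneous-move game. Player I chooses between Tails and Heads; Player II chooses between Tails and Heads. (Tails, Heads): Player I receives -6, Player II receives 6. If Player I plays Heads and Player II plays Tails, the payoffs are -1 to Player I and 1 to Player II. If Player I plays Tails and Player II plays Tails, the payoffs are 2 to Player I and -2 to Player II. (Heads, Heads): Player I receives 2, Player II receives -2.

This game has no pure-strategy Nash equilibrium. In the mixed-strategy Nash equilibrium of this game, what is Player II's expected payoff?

Player I's mix must leave Player II indifferent between Tails and Heads.
  Player II's expected payoff from Tails: p·(-2) + (1−p)·1 = -3p + 1
  Player II's expected payoff from Heads: p·6 + (1−p)·(-2) = 8p - 2
  -3p + 1 = 8p - 2  ⇒  -11p = -3  ⇒  p = 3/11.
At equilibrium Player II is indifferent across columns, so Player II's payoff equals the payoff from Tails: (3/11)·(-2) + (8/11)·1 = 2/11.

2/11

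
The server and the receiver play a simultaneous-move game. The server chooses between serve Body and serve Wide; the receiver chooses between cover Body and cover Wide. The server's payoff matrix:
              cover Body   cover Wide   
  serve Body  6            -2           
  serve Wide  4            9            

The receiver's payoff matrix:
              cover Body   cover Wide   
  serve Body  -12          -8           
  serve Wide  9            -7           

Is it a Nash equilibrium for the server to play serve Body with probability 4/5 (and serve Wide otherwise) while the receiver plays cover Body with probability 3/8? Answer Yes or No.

Given the receiver's mix q = 3/8, the server's payoff from serve Body is 1 but from serve Wide is 57/8. The server strictly prefers serve Wide, so the server would not mix.
So the proposed profile is not a Nash equilibrium.

No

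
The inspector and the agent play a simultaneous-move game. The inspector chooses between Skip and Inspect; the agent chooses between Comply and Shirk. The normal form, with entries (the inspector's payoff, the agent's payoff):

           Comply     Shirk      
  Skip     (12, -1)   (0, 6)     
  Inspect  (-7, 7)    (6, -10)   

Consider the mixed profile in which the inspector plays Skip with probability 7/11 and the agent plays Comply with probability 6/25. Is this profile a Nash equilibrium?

No

Given the inspector's mix p = 7/11, the agent's payoff from Comply is 21/11 but from Shirk is 2/11. The agent strictly prefers Comply, so the agent would not mix.
So the proposed profile is not a Nash equilibrium.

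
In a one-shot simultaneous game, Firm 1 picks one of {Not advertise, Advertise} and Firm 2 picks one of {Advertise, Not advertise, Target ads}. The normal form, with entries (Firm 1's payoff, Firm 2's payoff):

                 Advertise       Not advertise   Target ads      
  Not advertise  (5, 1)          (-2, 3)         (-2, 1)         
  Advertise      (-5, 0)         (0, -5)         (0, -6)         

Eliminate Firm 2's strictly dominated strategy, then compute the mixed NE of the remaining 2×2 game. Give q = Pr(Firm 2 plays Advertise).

q = 1/6

Firm 2's strategy Target ads is strictly dominated by Not advertise: 3 > 1 and -5 > -6. Eliminate Target ads.
Set Firm 1's expected payoff from Not advertise equal to that from Advertise:
  Firm 1's expected payoff from Not advertise: q·5 + (1−q)·(-2) = 7q - 2
  Firm 1's expected payoff from Advertise: q·(-5) + (1−q)·0 = -5q
  7q - 2 = -5q  ⇒  12q = 2  ⇒  q = 1/6.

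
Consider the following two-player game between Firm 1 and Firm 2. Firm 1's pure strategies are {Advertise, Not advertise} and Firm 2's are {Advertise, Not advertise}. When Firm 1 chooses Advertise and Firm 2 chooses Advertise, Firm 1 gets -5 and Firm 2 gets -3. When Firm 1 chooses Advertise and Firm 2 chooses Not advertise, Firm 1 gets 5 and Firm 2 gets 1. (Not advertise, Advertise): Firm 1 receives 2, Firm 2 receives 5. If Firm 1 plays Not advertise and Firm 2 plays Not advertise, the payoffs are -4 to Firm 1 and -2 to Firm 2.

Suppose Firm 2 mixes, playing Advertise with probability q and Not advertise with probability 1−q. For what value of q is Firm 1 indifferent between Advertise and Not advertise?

q = 9/16

In a mixed equilibrium Firm 1 is indifferent between Advertise and Not advertise; this condition fixes q.
  Firm 1's payoff from Advertise: q·(-5) + (1−q)·5 = -10q + 5
  Firm 1's payoff from Not advertise: q·2 + (1−q)·(-4) = 6q - 4
  -10q + 5 = 6q - 4  ⇒  -16q = -9  ⇒  q = 9/16.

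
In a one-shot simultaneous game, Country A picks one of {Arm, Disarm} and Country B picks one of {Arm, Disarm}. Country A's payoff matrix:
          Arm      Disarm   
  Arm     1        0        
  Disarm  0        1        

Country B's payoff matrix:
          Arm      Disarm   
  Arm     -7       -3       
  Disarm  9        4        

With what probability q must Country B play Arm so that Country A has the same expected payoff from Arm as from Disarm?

q = 1/2

In a mixed equilibrium Country A is indifferent between Arm and Disarm; this condition fixes q.
  Country A's payoff to Arm: q·1 + (1−q)·0 = q
  Country A's payoff to Disarm: q·0 + (1−q)·1 = -q + 1
  q = -q + 1  ⇒  2q = 1  ⇒  q = 1/2.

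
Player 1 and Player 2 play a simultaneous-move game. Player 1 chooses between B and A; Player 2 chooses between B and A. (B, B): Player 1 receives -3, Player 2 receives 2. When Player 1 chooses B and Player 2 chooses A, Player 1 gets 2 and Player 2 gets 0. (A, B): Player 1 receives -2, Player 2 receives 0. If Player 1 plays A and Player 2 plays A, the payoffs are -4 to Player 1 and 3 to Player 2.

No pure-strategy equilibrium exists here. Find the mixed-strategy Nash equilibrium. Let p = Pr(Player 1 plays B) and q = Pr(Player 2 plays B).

In a mixed equilibrium Player 2 is indifferent between B and A; this condition fixes p.
  Player 2's payoff from B: p·2 + (1−p)·0 = 2p
  Player 2's payoff from A: p·0 + (1−p)·3 = -3p + 3
  2p = -3p + 3  ⇒  5p = 3  ⇒  p = 3/5.
Set Player 1's expected payoff from B equal to that from A:
  Player 1's payoff from B: q·(-3) + (1−q)·2 = -5q + 2
  Player 1's payoff from A: q·(-2) + (1−q)·(-4) = 2q - 4
  -5q + 2 = 2q - 4  ⇒  -7q = -6  ⇒  q = 6/7.

p = 3/5, q = 6/7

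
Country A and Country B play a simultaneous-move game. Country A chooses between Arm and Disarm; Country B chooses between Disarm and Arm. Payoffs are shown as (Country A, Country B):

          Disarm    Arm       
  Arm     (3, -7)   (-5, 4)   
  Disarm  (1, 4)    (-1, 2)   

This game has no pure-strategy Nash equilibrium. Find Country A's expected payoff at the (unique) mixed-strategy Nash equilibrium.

1/3

For Country A to be willing to mix, Country A must be indifferent between Arm and Disarm, which pins down Country B's mix.
  Country A's payoff from Arm: q·3 + (1−q)·(-5) = 8q - 5
  Country A's payoff from Disarm: q·1 + (1−q)·(-1) = 2q - 1
  8q - 5 = 2q - 1  ⇒  6q = 4  ⇒  q = 2/3.
At equilibrium Country A is indifferent across rows, so Country A's payoff equals the payoff from Arm: (2/3)·3 + (1/3)·(-5) = 1/3.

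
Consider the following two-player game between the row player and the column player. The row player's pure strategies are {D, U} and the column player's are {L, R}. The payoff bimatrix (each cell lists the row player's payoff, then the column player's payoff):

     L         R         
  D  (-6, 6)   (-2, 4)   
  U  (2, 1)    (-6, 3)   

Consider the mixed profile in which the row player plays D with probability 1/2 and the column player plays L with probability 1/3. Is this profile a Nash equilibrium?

Check the column player's indifference given the row player's mix p = 1/2:
  payoff from L = 7/2; payoff from R = 7/2 — equal.
Check the row player's indifference given the column player's mix q = 1/3:
  payoff from D = -10/3; payoff from U = -10/3 — equal.
Both players are indifferent, so neither can profitably deviate.

Yes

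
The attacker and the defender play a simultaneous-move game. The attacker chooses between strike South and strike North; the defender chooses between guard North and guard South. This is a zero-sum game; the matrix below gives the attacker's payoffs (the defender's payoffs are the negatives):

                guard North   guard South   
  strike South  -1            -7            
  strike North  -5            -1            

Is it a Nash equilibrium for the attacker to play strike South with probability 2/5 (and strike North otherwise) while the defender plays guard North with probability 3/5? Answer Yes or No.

Check the defender's indifference given the attacker's mix p = 2/5:
  payoff from guard North = 17/5; payoff from guard South = 17/5 — equal.
Check the attacker's indifference given the defender's mix q = 3/5:
  payoff from strike South = -17/5; payoff from strike North = -17/5 — equal.
Both players are indifferent, so neither can profitably deviate.

Yes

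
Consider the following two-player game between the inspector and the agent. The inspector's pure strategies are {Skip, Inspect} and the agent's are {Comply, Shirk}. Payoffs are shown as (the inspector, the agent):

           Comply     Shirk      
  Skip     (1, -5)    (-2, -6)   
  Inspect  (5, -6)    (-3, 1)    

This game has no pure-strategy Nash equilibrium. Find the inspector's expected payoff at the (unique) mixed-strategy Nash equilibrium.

-7/5

The agent's mix must leave the inspector indifferent between Skip and Inspect.
  the inspector's payoff to Skip: q·1 + (1−q)·(-2) = 3q - 2
  the inspector's payoff to Inspect: q·5 + (1−q)·(-3) = 8q - 3
  3q - 2 = 8q - 3  ⇒  -5q = -1  ⇒  q = 1/5.
At equilibrium the inspector is indifferent across rows, so the inspector's payoff equals the payoff from Skip: (1/5)·1 + (4/5)·(-2) = -7/5.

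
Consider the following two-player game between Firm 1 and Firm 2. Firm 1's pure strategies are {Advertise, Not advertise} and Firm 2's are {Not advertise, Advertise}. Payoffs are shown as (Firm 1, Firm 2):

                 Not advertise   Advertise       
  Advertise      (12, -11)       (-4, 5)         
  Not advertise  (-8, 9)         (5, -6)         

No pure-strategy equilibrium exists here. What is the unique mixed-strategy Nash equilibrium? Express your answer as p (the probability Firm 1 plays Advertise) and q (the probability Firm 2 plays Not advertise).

p = 15/31, q = 9/29

Firm 2's indifference between Not advertise and Advertise determines Firm 1's mixing probability p:
  Firm 2's payoff to Not advertise: p·(-11) + (1−p)·9 = -20p + 9
  Firm 2's payoff to Advertise: p·5 + (1−p)·(-6) = 11p - 6
  -20p + 9 = 11p - 6  ⇒  -31p = -15  ⇒  p = 15/31.
In a mixed equilibrium Firm 1 is indifferent between Advertise and Not advertise; this condition fixes q.
  Firm 1's payoff from Advertise: q·12 + (1−q)·(-4) = 16q - 4
  Firm 1's payoff from Not advertise: q·(-8) + (1−q)·5 = -13q + 5
  16q - 4 = -13q + 5  ⇒  29q = 9  ⇒  q = 9/29.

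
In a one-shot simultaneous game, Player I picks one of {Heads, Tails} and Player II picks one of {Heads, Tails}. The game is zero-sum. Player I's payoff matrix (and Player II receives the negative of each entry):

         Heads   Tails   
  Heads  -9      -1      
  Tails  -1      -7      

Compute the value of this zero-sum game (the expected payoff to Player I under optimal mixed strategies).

Player II's mix must leave Player I indifferent between Heads and Tails.
  Player I's payoff to Heads: q·(-9) + (1−q)·(-1) = -8q - 1
  Player I's payoff to Tails: q·(-1) + (1−q)·(-7) = 6q - 7
  -8q - 1 = 6q - 7  ⇒  -14q = -6  ⇒  q = 3/7.
The value is Player I's expected payoff against this mix (using Heads): (3/7)·(-9) + (4/7)·(-1) = -31/7.

v = -31/7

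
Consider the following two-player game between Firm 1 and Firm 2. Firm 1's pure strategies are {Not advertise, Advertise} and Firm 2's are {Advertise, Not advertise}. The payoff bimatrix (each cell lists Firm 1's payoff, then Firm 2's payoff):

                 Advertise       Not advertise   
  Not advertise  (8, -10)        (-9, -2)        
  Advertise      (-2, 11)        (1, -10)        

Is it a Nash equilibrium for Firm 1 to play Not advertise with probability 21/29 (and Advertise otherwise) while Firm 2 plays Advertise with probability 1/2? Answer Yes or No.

Check Firm 2's indifference given Firm 1's mix p = 21/29:
  payoff from Advertise = -122/29; payoff from Not advertise = -122/29 — equal.
Check Firm 1's indifference given Firm 2's mix q = 1/2:
  payoff from Not advertise = -1/2; payoff from Advertise = -1/2 — equal.
Both players are indifferent, so neither can profitably deviate.

Yes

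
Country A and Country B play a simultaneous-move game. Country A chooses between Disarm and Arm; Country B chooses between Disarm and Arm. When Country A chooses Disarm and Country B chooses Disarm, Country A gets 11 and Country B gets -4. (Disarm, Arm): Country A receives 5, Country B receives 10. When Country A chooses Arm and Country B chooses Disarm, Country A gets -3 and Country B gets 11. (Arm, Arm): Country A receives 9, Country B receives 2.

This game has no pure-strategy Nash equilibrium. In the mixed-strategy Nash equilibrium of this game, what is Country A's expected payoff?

Country B's mix must leave Country A indifferent between Disarm and Arm.
  Country A's expected payoff from Disarm: q·11 + (1−q)·5 = 6q + 5
  Country A's expected payoff from Arm: q·(-3) + (1−q)·9 = -12q + 9
  6q + 5 = -12q + 9  ⇒  18q = 4  ⇒  q = 2/9.
At equilibrium Country A is indifferent across rows, so Country A's payoff equals the payoff from Disarm: (2/9)·11 + (7/9)·5 = 19/3.

19/3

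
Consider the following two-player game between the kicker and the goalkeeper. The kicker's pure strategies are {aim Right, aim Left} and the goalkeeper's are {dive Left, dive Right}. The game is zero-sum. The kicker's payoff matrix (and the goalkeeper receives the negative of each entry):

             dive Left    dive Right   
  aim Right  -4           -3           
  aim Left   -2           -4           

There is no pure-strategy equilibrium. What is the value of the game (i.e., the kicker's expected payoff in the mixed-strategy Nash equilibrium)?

v = -10/3

For the kicker to be willing to mix, the kicker must be indifferent between aim Right and aim Left, which pins down the goalkeeper's mix.
  the kicker's payoff to aim Right: q·(-4) + (1−q)·(-3) = -q - 3
  the kicker's payoff to aim Left: q·(-2) + (1−q)·(-4) = 2q - 4
  -q - 3 = 2q - 4  ⇒  -3q = -1  ⇒  q = 1/3.
The value is the kicker's expected payoff against this mix (using aim Right): (1/3)·(-4) + (2/3)·(-3) = -10/3.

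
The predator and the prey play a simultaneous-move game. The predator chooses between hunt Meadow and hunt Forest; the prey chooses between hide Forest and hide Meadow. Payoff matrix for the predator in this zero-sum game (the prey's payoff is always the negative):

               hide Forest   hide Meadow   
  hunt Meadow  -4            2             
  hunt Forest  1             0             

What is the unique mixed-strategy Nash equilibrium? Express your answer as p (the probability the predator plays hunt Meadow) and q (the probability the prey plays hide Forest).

For the prey to be willing to mix, the prey must be indifferent between hide Forest and hide Meadow, which pins down the predator's mix.
  the prey's payoff from hide Forest: p·4 + (1−p)·(-1) = 5p - 1
  the prey's payoff from hide Meadow: p·(-2) + (1−p)·0 = -2p
  5p - 1 = -2p  ⇒  7p = 1  ⇒  p = 1/7.
The prey's mix must leave the predator indifferent between hunt Meadow and hunt Forest.
  the predator's payoff from hunt Meadow: q·(-4) + (1−q)·2 = -6q + 2
  the predator's payoff from hunt Forest: q·1 + (1−q)·0 = q
  -6q + 2 = q  ⇒  -7q = -2  ⇒  q = 2/7.

p = 1/7, q = 2/7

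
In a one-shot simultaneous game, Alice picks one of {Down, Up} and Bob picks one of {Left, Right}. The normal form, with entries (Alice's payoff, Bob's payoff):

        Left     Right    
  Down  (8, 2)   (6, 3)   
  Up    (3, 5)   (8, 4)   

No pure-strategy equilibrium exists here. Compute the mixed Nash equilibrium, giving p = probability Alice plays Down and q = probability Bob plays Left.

In a mixed equilibrium Bob is indifferent between Left and Right; this condition fixes p.
  Bob's expected payoff from Left: p·2 + (1−p)·5 = -3p + 5
  Bob's expected payoff from Right: p·3 + (1−p)·4 = -p + 4
  -3p + 5 = -p + 4  ⇒  -2p = -1  ⇒  p = 1/2.
In a mixed equilibrium Alice is indifferent between Down and Up; this condition fixes q.
  Alice's expected payoff from Down: q·8 + (1−q)·6 = 2q + 6
  Alice's expected payoff from Up: q·3 + (1−q)·8 = -5q + 8
  2q + 6 = -5q + 8  ⇒  7q = 2  ⇒  q = 2/7.

p = 1/2, q = 2/7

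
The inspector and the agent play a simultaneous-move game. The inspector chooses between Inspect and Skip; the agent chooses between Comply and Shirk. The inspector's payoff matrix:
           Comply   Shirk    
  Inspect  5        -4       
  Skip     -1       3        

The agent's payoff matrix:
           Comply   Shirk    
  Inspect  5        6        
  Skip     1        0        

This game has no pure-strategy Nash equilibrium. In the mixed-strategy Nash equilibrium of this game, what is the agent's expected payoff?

3

The agent's indifference between Comply and Shirk determines the inspector's mixing probability p:
  the agent's payoff to Comply: p·5 + (1−p)·1 = 4p + 1
  the agent's payoff to Shirk: p·6 + (1−p)·0 = 6p
  4p + 1 = 6p  ⇒  -2p = -1  ⇒  p = 1/2.
At equilibrium the agent is indifferent across columns, so the agent's payoff equals the payoff from Comply: (1/2)·5 + (1/2)·1 = 3.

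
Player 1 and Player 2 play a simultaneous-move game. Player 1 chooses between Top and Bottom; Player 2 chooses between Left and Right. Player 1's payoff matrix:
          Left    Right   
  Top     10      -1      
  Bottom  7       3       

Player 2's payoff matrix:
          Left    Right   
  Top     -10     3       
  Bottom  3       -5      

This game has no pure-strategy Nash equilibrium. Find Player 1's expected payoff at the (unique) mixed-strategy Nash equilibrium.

Player 1's indifference between Top and Bottom determines Player 2's mixing probability q:
  Player 1's payoff from Top: q·10 + (1−q)·(-1) = 11q - 1
  Player 1's payoff from Bottom: q·7 + (1−q)·3 = 4q + 3
  11q - 1 = 4q + 3  ⇒  7q = 4  ⇒  q = 4/7.
At equilibrium Player 1 is indifferent across rows, so Player 1's payoff equals the payoff from Top: (4/7)·10 + (3/7)·(-1) = 37/7.

37/7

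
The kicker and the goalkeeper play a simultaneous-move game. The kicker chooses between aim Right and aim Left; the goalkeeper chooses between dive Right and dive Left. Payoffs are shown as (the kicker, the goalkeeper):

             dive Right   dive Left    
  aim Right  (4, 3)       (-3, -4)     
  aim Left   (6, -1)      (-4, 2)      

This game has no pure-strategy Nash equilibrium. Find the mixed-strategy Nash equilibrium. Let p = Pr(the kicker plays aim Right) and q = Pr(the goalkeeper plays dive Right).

p = 3/10, q = 1/3

The goalkeeper's indifference between dive Right and dive Left determines the kicker's mixing probability p:
  the goalkeeper's payoff from dive Right: p·3 + (1−p)·(-1) = 4p - 1
  the goalkeeper's payoff from dive Left: p·(-4) + (1−p)·2 = -6p + 2
  4p - 1 = -6p + 2  ⇒  10p = 3  ⇒  p = 3/10.
In a mixed equilibrium the kicker is indifferent between aim Right and aim Left; this condition fixes q.
  the kicker's payoff to aim Right: q·4 + (1−q)·(-3) = 7q - 3
  the kicker's payoff to aim Left: q·6 + (1−q)·(-4) = 10q - 4
  7q - 3 = 10q - 4  ⇒  -3q = -1  ⇒  q = 1/3.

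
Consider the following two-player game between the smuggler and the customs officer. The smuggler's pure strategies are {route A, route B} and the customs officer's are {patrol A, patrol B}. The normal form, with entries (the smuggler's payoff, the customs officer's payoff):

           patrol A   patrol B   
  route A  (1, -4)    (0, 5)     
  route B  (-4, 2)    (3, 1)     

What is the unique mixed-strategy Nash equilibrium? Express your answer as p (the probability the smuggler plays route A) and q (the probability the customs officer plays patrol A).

p = 1/10, q = 3/8

For the customs officer to be willing to mix, the customs officer must be indifferent between patrol A and patrol B, which pins down the smuggler's mix.
  the customs officer's payoff from patrol A: p·(-4) + (1−p)·2 = -6p + 2
  the customs officer's payoff from patrol B: p·5 + (1−p)·1 = 4p + 1
  -6p + 2 = 4p + 1  ⇒  -10p = -1  ⇒  p = 1/10.
The smuggler's indifference between route A and route B determines the customs officer's mixing probability q:
  the smuggler's payoff to route A: q·1 + (1−q)·0 = q
  the smuggler's payoff to route B: q·(-4) + (1−q)·3 = -7q + 3
  q = -7q + 3  ⇒  8q = 3  ⇒  q = 3/8.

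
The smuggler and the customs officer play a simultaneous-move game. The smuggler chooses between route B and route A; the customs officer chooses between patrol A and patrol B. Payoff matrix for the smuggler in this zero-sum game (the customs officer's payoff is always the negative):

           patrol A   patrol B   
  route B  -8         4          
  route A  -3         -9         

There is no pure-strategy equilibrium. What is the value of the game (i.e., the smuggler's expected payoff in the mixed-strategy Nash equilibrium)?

The smuggler's indifference between route B and route A determines the customs officer's mixing probability q:
  the smuggler's payoff to route B: q·(-8) + (1−q)·4 = -12q + 4
  the smuggler's payoff to route A: q·(-3) + (1−q)·(-9) = 6q - 9
  -12q + 4 = 6q - 9  ⇒  -18q = -13  ⇒  q = 13/18.
The value is the smuggler's expected payoff against this mix (using route B): (13/18)·(-8) + (5/18)·4 = -14/3.

v = -14/3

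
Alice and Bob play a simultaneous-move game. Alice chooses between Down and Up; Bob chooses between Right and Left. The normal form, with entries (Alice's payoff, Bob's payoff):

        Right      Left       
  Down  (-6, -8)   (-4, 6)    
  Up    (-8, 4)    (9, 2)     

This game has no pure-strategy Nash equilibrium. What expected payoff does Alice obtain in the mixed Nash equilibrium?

-86/15

Bob's mix must leave Alice indifferent between Down and Up.
  Alice's payoff to Down: q·(-6) + (1−q)·(-4) = -2q - 4
  Alice's payoff to Up: q·(-8) + (1−q)·9 = -17q + 9
  -2q - 4 = -17q + 9  ⇒  15q = 13  ⇒  q = 13/15.
At equilibrium Alice is indifferent across rows, so Alice's payoff equals the payoff from Down: (13/15)·(-6) + (2/15)·(-4) = -86/15.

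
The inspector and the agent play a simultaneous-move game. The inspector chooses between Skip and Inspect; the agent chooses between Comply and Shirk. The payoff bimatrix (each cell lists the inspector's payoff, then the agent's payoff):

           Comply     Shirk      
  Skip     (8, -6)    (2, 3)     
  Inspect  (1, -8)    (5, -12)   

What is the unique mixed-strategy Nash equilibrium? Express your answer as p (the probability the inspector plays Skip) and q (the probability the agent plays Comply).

p = 4/13, q = 3/10

The agent's indifference between Comply and Shirk determines the inspector's mixing probability p:
  the agent's expected payoff from Comply: p·(-6) + (1−p)·(-8) = 2p - 8
  the agent's expected payoff from Shirk: p·3 + (1−p)·(-12) = 15p - 12
  2p - 8 = 15p - 12  ⇒  -13p = -4  ⇒  p = 4/13.
For the inspector to be willing to mix, the inspector must be indifferent between Skip and Inspect, which pins down the agent's mix.
  the inspector's payoff to Skip: q·8 + (1−q)·2 = 6q + 2
  the inspector's payoff to Inspect: q·1 + (1−q)·5 = -4q + 5
  6q + 2 = -4q + 5  ⇒  10q = 3  ⇒  q = 3/10.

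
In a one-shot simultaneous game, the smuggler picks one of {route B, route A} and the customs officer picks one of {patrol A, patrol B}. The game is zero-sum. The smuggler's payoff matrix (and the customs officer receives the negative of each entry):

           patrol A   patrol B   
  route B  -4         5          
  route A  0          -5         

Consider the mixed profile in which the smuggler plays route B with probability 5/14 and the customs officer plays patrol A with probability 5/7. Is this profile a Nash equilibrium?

Check the customs officer's indifference given the smuggler's mix p = 5/14:
  payoff from patrol A = 10/7; payoff from patrol B = 10/7 — equal.
Check the smuggler's indifference given the customs officer's mix q = 5/7:
  payoff from route B = -10/7; payoff from route A = -10/7 — equal.
Both players are indifferent, so neither can profitably deviate.

Yes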